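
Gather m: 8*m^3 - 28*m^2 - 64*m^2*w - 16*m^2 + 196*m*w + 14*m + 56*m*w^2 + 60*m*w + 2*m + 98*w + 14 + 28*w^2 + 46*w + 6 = 8*m^3 + m^2*(-64*w - 44) + m*(56*w^2 + 256*w + 16) + 28*w^2 + 144*w + 20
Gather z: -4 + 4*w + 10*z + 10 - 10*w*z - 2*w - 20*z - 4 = 2*w + z*(-10*w - 10) + 2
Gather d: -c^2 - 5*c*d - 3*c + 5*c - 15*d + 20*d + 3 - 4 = -c^2 + 2*c + d*(5 - 5*c) - 1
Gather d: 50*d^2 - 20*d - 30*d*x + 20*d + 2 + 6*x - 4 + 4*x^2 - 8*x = 50*d^2 - 30*d*x + 4*x^2 - 2*x - 2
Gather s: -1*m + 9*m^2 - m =9*m^2 - 2*m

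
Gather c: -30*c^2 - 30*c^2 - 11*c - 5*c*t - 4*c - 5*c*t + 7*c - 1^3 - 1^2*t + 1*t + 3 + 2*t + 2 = -60*c^2 + c*(-10*t - 8) + 2*t + 4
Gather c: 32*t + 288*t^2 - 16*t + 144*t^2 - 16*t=432*t^2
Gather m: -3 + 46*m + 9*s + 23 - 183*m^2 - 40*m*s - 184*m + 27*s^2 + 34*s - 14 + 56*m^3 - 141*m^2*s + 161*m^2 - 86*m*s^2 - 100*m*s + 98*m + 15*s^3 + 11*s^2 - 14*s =56*m^3 + m^2*(-141*s - 22) + m*(-86*s^2 - 140*s - 40) + 15*s^3 + 38*s^2 + 29*s + 6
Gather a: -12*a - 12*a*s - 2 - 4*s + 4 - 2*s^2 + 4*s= a*(-12*s - 12) - 2*s^2 + 2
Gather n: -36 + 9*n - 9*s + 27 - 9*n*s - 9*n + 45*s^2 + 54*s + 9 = -9*n*s + 45*s^2 + 45*s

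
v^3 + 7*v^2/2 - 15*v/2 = v*(v - 3/2)*(v + 5)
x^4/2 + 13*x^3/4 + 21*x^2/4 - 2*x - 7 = (x/2 + 1)*(x - 1)*(x + 2)*(x + 7/2)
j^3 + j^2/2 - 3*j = j*(j - 3/2)*(j + 2)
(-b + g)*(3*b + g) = -3*b^2 + 2*b*g + g^2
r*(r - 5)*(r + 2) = r^3 - 3*r^2 - 10*r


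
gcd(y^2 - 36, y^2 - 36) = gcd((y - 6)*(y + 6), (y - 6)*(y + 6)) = y^2 - 36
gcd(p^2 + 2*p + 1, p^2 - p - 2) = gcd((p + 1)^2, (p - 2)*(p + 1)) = p + 1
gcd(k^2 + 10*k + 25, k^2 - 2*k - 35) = k + 5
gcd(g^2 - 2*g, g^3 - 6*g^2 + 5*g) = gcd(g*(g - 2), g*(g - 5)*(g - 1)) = g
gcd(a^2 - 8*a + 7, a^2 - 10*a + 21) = a - 7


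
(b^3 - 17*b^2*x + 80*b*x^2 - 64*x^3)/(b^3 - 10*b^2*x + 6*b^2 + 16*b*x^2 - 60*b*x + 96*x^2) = (-b^2 + 9*b*x - 8*x^2)/(-b^2 + 2*b*x - 6*b + 12*x)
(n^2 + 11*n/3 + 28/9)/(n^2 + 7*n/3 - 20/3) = (9*n^2 + 33*n + 28)/(3*(3*n^2 + 7*n - 20))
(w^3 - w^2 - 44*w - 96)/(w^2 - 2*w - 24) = (w^2 - 5*w - 24)/(w - 6)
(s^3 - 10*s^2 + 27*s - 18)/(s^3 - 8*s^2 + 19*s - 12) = (s - 6)/(s - 4)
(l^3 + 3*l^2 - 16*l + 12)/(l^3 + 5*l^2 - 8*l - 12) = (l - 1)/(l + 1)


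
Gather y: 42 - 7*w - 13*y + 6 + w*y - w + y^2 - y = -8*w + y^2 + y*(w - 14) + 48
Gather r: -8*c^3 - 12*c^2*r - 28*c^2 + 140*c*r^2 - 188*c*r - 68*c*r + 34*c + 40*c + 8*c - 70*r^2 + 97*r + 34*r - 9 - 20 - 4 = -8*c^3 - 28*c^2 + 82*c + r^2*(140*c - 70) + r*(-12*c^2 - 256*c + 131) - 33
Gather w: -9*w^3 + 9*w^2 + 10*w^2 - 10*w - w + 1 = -9*w^3 + 19*w^2 - 11*w + 1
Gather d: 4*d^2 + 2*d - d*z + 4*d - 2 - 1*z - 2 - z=4*d^2 + d*(6 - z) - 2*z - 4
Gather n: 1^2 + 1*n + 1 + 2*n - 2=3*n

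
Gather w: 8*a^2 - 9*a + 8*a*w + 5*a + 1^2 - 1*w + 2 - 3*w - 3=8*a^2 - 4*a + w*(8*a - 4)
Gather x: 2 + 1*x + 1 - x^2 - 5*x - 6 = -x^2 - 4*x - 3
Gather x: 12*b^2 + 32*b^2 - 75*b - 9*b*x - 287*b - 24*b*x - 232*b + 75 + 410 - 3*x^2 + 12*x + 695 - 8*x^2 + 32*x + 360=44*b^2 - 594*b - 11*x^2 + x*(44 - 33*b) + 1540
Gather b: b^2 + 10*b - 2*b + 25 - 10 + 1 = b^2 + 8*b + 16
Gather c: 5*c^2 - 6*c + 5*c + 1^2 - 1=5*c^2 - c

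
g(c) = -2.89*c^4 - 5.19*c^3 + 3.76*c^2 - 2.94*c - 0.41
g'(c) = -11.56*c^3 - 15.57*c^2 + 7.52*c - 2.94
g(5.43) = -3248.89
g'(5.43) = -2271.98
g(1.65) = -39.76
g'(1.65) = -84.85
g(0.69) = -3.01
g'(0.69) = -8.96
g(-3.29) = -103.81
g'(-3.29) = 215.45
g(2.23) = -117.29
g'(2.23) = -191.79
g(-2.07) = 14.76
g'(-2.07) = 17.31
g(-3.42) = -134.14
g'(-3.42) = 251.65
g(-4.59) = -688.58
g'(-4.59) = 752.39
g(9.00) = -22467.11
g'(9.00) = -9623.67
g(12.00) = -68389.61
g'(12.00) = -22130.46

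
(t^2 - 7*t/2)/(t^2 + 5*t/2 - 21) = t/(t + 6)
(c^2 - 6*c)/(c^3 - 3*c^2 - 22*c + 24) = c/(c^2 + 3*c - 4)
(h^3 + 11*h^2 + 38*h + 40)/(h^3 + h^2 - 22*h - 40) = (h + 5)/(h - 5)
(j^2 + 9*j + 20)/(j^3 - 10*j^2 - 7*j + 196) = (j + 5)/(j^2 - 14*j + 49)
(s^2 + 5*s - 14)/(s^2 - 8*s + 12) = (s + 7)/(s - 6)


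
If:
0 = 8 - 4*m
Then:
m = 2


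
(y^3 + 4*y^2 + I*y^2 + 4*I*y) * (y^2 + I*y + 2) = y^5 + 4*y^4 + 2*I*y^4 + y^3 + 8*I*y^3 + 4*y^2 + 2*I*y^2 + 8*I*y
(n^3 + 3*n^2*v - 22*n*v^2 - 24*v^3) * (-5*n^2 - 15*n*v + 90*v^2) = -5*n^5 - 30*n^4*v + 155*n^3*v^2 + 720*n^2*v^3 - 1620*n*v^4 - 2160*v^5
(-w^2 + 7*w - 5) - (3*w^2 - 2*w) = -4*w^2 + 9*w - 5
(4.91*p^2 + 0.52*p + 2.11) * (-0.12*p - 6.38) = -0.5892*p^3 - 31.3882*p^2 - 3.5708*p - 13.4618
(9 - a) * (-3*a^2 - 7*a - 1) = 3*a^3 - 20*a^2 - 62*a - 9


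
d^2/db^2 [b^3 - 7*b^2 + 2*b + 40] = 6*b - 14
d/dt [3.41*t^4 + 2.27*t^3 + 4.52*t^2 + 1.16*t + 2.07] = 13.64*t^3 + 6.81*t^2 + 9.04*t + 1.16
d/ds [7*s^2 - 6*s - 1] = 14*s - 6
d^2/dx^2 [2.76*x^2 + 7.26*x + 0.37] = 5.52000000000000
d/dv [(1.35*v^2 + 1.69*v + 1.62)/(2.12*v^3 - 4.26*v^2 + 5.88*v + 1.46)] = (-2.862*v^4 - 7.1656*v^3 + 4.8342*v^2 + 17.7444*v - 7.0582)/(4.4944*v^6 - 18.0624*v^5 + 43.0788*v^4 - 43.9072*v^3 + 22.1352*v^2 + 17.1696*v + 2.1316)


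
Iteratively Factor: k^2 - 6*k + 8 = (k - 4)*(k - 2)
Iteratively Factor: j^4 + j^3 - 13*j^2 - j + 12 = (j - 3)*(j^3 + 4*j^2 - j - 4) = (j - 3)*(j + 4)*(j^2 - 1) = (j - 3)*(j - 1)*(j + 4)*(j + 1)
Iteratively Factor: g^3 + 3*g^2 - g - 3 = (g + 3)*(g^2 - 1) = (g - 1)*(g + 3)*(g + 1)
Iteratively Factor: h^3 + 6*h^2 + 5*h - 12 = (h + 3)*(h^2 + 3*h - 4) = (h - 1)*(h + 3)*(h + 4)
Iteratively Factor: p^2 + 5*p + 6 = (p + 3)*(p + 2)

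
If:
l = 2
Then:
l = 2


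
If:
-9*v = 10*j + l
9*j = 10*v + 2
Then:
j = 10*v/9 + 2/9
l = -181*v/9 - 20/9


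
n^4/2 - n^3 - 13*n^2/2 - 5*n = n*(n/2 + 1)*(n - 5)*(n + 1)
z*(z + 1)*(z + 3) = z^3 + 4*z^2 + 3*z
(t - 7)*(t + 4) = t^2 - 3*t - 28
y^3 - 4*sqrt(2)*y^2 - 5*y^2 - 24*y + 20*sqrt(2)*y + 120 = (y - 5)*(y - 6*sqrt(2))*(y + 2*sqrt(2))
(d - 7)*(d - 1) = d^2 - 8*d + 7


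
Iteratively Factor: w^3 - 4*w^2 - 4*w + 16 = (w - 2)*(w^2 - 2*w - 8) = (w - 2)*(w + 2)*(w - 4)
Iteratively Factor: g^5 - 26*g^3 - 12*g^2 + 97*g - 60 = (g + 4)*(g^4 - 4*g^3 - 10*g^2 + 28*g - 15) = (g + 3)*(g + 4)*(g^3 - 7*g^2 + 11*g - 5) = (g - 5)*(g + 3)*(g + 4)*(g^2 - 2*g + 1) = (g - 5)*(g - 1)*(g + 3)*(g + 4)*(g - 1)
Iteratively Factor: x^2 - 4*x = (x)*(x - 4)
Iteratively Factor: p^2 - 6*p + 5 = (p - 1)*(p - 5)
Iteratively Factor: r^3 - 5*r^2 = (r - 5)*(r^2) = r*(r - 5)*(r)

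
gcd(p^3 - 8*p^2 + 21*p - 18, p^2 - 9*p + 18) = p - 3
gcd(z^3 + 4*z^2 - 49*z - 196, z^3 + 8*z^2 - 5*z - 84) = z^2 + 11*z + 28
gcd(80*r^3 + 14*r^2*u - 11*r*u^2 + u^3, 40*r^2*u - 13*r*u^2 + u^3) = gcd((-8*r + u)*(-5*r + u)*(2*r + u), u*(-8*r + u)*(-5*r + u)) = 40*r^2 - 13*r*u + u^2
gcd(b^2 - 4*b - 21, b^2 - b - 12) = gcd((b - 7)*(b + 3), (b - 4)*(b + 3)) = b + 3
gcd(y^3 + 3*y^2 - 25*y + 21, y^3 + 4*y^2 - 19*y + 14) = y^2 + 6*y - 7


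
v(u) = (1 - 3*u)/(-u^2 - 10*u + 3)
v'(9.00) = -0.00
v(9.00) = 0.15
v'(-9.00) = -1.81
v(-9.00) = 2.33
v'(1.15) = -0.01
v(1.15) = 0.25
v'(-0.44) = -0.01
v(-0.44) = 0.32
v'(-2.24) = -0.04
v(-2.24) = 0.38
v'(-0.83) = -0.02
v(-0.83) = 0.33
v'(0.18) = 0.93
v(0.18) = 0.39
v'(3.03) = -0.02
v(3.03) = 0.22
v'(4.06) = -0.01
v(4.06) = 0.21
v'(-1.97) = -0.04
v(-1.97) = 0.37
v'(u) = (1 - 3*u)*(2*u + 10)/(-u^2 - 10*u + 3)^2 - 3/(-u^2 - 10*u + 3) = (-3*u^2 + 2*u + 1)/(u^4 + 20*u^3 + 94*u^2 - 60*u + 9)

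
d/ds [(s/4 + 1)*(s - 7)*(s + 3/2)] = 3*s^2/4 - 3*s/4 - 65/8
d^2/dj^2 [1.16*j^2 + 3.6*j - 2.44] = 2.32000000000000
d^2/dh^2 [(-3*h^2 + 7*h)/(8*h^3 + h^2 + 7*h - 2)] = 4*(-96*h^6 + 672*h^5 + 336*h^4 - 350*h^3 + 327*h^2 + 21*h + 43)/(512*h^9 + 192*h^8 + 1368*h^7 - 47*h^6 + 1101*h^5 - 531*h^4 + 355*h^3 - 282*h^2 + 84*h - 8)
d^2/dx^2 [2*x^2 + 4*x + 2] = 4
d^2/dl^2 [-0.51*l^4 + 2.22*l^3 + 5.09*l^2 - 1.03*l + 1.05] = -6.12*l^2 + 13.32*l + 10.18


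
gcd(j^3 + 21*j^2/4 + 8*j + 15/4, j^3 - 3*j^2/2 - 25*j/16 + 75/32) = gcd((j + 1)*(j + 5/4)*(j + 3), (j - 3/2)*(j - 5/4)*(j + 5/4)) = j + 5/4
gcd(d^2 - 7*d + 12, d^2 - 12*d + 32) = d - 4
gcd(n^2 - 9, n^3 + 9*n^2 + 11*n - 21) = n + 3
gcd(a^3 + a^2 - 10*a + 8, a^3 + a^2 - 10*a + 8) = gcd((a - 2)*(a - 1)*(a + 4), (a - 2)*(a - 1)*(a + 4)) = a^3 + a^2 - 10*a + 8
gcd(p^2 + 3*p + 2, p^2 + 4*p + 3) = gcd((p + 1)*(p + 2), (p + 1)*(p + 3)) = p + 1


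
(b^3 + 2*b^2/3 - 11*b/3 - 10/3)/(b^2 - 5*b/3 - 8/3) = (3*b^2 - b - 10)/(3*b - 8)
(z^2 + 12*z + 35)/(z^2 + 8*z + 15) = (z + 7)/(z + 3)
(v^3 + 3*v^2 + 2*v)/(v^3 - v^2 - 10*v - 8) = v/(v - 4)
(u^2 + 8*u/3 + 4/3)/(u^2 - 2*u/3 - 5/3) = (3*u^2 + 8*u + 4)/(3*u^2 - 2*u - 5)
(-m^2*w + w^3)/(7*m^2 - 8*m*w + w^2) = w*(m + w)/(-7*m + w)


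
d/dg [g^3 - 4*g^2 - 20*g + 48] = 3*g^2 - 8*g - 20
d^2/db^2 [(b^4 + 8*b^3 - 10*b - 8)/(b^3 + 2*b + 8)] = 4*(-b^6 - 51*b^5 - 210*b^4 + 90*b^3 + 600*b^2 + 864*b + 64)/(b^9 + 6*b^7 + 24*b^6 + 12*b^5 + 96*b^4 + 200*b^3 + 96*b^2 + 384*b + 512)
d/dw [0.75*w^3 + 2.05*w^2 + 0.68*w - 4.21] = 2.25*w^2 + 4.1*w + 0.68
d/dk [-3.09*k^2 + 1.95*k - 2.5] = 1.95 - 6.18*k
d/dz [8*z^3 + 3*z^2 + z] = 24*z^2 + 6*z + 1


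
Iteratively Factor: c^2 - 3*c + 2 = (c - 2)*(c - 1)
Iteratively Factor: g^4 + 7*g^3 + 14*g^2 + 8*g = (g + 1)*(g^3 + 6*g^2 + 8*g) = (g + 1)*(g + 2)*(g^2 + 4*g) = (g + 1)*(g + 2)*(g + 4)*(g)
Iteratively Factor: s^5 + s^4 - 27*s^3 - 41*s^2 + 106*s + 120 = (s + 1)*(s^4 - 27*s^2 - 14*s + 120) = (s + 1)*(s + 4)*(s^3 - 4*s^2 - 11*s + 30) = (s + 1)*(s + 3)*(s + 4)*(s^2 - 7*s + 10) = (s - 2)*(s + 1)*(s + 3)*(s + 4)*(s - 5)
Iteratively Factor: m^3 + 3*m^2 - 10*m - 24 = (m + 2)*(m^2 + m - 12) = (m + 2)*(m + 4)*(m - 3)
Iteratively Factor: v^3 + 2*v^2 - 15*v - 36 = (v + 3)*(v^2 - v - 12) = (v - 4)*(v + 3)*(v + 3)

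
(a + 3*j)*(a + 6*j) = a^2 + 9*a*j + 18*j^2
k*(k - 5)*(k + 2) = k^3 - 3*k^2 - 10*k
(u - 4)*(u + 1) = u^2 - 3*u - 4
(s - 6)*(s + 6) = s^2 - 36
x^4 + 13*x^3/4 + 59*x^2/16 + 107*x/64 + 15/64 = (x + 1/4)*(x + 3/4)*(x + 1)*(x + 5/4)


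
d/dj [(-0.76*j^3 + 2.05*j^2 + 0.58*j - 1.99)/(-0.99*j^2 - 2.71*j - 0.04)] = (0.7524*j^4 + 4.1192*j^3 - 4.8901*j^2 - 4.1042*j - 5.4161)/(0.9801*j^4 + 5.3658*j^3 + 7.4233*j^2 + 0.2168*j + 0.0016)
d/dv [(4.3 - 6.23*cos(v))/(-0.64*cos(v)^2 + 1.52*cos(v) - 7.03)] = (3.9872*cos(v)^2 - 5.504*cos(v) - 37.2609)*sin(v)/(0.4096*cos(v)^4 - 1.9456*cos(v)^3 + 11.3088*cos(v)^2 - 21.3712*cos(v) + 49.4209)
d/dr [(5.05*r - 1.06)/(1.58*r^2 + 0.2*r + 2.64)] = (-7.979*r^2 + 3.3496*r + 13.544)/(2.4964*r^4 + 0.632*r^3 + 8.3824*r^2 + 1.056*r + 6.9696)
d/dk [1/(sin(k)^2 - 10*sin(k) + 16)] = 2*(5 - sin(k))*cos(k)/(sin(k)^2 - 10*sin(k) + 16)^2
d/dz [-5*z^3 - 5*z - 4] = -15*z^2 - 5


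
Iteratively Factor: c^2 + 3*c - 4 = (c - 1)*(c + 4)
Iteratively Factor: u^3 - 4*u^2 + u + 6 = (u - 2)*(u^2 - 2*u - 3) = (u - 3)*(u - 2)*(u + 1)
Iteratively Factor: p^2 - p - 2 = (p + 1)*(p - 2)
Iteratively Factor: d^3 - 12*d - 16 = (d + 2)*(d^2 - 2*d - 8) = (d - 4)*(d + 2)*(d + 2)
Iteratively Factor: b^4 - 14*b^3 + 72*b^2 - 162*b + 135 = (b - 3)*(b^3 - 11*b^2 + 39*b - 45) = (b - 3)^2*(b^2 - 8*b + 15) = (b - 5)*(b - 3)^2*(b - 3)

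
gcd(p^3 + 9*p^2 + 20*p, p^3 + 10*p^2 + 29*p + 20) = p^2 + 9*p + 20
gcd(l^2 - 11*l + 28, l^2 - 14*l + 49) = l - 7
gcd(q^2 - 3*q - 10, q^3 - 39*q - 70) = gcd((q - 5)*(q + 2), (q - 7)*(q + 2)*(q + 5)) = q + 2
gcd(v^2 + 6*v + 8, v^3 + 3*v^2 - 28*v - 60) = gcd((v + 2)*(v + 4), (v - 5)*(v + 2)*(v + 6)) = v + 2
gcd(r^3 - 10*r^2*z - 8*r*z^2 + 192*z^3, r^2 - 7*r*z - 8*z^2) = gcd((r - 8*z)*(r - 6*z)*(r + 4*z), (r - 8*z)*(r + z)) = -r + 8*z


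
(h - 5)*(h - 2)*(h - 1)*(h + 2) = h^4 - 6*h^3 + h^2 + 24*h - 20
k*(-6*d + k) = -6*d*k + k^2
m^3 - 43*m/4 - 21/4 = (m - 7/2)*(m + 1/2)*(m + 3)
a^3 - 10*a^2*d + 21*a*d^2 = a*(a - 7*d)*(a - 3*d)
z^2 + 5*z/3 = z*(z + 5/3)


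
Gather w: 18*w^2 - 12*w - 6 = 18*w^2 - 12*w - 6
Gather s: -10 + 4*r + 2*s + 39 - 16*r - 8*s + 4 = -12*r - 6*s + 33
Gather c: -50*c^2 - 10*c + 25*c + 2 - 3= -50*c^2 + 15*c - 1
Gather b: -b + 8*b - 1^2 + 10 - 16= 7*b - 7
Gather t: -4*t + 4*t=0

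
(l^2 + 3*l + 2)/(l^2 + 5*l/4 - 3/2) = 4*(l + 1)/(4*l - 3)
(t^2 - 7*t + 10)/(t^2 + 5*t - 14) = (t - 5)/(t + 7)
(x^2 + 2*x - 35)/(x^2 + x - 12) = (x^2 + 2*x - 35)/(x^2 + x - 12)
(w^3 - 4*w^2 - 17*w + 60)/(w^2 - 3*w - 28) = (w^2 - 8*w + 15)/(w - 7)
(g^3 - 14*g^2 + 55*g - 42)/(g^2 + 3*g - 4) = (g^2 - 13*g + 42)/(g + 4)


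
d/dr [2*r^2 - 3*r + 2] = 4*r - 3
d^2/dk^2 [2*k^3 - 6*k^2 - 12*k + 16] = 12*k - 12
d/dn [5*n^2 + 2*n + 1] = 10*n + 2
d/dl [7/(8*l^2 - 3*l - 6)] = 7*(3 - 16*l)/(-8*l^2 + 3*l + 6)^2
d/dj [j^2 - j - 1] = 2*j - 1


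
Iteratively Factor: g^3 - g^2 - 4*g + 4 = (g - 1)*(g^2 - 4) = (g - 2)*(g - 1)*(g + 2)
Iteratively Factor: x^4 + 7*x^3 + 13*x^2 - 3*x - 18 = (x + 3)*(x^3 + 4*x^2 + x - 6) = (x + 2)*(x + 3)*(x^2 + 2*x - 3) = (x + 2)*(x + 3)^2*(x - 1)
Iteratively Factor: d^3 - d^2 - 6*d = (d - 3)*(d^2 + 2*d) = d*(d - 3)*(d + 2)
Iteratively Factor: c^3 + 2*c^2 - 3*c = (c + 3)*(c^2 - c) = (c - 1)*(c + 3)*(c)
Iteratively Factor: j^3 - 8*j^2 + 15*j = (j - 3)*(j^2 - 5*j) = (j - 5)*(j - 3)*(j)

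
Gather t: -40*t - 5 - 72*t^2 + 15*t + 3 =-72*t^2 - 25*t - 2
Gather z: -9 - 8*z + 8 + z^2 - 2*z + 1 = z^2 - 10*z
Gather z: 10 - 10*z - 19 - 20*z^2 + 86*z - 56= -20*z^2 + 76*z - 65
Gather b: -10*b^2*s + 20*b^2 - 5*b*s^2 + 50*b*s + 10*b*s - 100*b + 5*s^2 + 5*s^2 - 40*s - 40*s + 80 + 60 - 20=b^2*(20 - 10*s) + b*(-5*s^2 + 60*s - 100) + 10*s^2 - 80*s + 120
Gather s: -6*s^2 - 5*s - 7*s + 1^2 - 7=-6*s^2 - 12*s - 6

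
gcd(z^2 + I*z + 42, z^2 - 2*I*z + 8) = 1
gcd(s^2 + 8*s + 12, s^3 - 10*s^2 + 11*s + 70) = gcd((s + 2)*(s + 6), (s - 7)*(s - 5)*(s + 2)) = s + 2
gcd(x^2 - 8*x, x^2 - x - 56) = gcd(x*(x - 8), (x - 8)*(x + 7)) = x - 8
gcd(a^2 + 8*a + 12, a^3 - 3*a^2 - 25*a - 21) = 1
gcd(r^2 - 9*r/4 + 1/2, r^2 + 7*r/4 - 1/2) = r - 1/4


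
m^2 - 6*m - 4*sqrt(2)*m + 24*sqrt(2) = (m - 6)*(m - 4*sqrt(2))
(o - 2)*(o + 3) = o^2 + o - 6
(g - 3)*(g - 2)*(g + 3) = g^3 - 2*g^2 - 9*g + 18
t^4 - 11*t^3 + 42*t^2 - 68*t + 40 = (t - 5)*(t - 2)^3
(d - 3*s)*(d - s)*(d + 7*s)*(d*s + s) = d^4*s + 3*d^3*s^2 + d^3*s - 25*d^2*s^3 + 3*d^2*s^2 + 21*d*s^4 - 25*d*s^3 + 21*s^4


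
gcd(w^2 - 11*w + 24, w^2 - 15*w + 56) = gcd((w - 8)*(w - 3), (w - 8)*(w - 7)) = w - 8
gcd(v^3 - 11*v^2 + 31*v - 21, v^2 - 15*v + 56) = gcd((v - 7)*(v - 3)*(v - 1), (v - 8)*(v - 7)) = v - 7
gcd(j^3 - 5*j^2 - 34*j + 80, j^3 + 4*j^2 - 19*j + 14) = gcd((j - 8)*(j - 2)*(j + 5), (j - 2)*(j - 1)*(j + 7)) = j - 2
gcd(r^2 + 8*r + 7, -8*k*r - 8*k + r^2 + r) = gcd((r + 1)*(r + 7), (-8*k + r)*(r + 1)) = r + 1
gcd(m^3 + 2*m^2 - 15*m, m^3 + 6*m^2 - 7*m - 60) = m^2 + 2*m - 15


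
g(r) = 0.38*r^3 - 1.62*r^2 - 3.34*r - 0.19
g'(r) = 1.14*r^2 - 3.24*r - 3.34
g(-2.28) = -5.50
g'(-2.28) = 9.97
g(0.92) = -4.34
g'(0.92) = -5.36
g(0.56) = -2.50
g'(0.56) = -4.80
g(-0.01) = -0.16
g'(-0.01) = -3.31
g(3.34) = -15.26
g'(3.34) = -1.44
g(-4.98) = -70.67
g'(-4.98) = 41.07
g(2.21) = -11.38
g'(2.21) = -4.93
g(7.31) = 37.26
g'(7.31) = 33.89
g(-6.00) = -120.55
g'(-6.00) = 57.14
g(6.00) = 3.53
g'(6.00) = 18.26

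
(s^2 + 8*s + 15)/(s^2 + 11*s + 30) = (s + 3)/(s + 6)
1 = 1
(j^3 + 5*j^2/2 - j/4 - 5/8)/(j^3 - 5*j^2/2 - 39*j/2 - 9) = (j^2 + 2*j - 5/4)/(j^2 - 3*j - 18)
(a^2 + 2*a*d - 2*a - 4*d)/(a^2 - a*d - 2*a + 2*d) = (a + 2*d)/(a - d)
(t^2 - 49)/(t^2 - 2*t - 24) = (49 - t^2)/(-t^2 + 2*t + 24)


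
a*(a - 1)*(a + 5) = a^3 + 4*a^2 - 5*a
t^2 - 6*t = t*(t - 6)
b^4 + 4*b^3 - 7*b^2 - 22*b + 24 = (b - 2)*(b - 1)*(b + 3)*(b + 4)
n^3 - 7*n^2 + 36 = (n - 6)*(n - 3)*(n + 2)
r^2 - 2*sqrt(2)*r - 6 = (r - 3*sqrt(2))*(r + sqrt(2))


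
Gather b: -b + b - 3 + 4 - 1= 0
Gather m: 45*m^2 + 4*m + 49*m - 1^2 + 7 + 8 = 45*m^2 + 53*m + 14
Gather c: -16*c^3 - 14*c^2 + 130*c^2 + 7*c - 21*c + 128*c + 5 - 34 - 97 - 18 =-16*c^3 + 116*c^2 + 114*c - 144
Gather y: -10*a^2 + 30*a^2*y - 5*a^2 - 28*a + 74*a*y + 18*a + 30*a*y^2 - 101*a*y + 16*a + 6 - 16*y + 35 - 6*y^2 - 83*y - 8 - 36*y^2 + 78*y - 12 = -15*a^2 + 6*a + y^2*(30*a - 42) + y*(30*a^2 - 27*a - 21) + 21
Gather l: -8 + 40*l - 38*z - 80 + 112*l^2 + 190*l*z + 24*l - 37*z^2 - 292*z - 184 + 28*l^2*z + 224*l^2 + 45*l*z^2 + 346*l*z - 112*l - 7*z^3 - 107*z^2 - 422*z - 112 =l^2*(28*z + 336) + l*(45*z^2 + 536*z - 48) - 7*z^3 - 144*z^2 - 752*z - 384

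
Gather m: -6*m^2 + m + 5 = -6*m^2 + m + 5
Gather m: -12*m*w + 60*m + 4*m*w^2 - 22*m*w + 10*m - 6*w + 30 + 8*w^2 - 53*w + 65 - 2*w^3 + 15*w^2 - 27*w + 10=m*(4*w^2 - 34*w + 70) - 2*w^3 + 23*w^2 - 86*w + 105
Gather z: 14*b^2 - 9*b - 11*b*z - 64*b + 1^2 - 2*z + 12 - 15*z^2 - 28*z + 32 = 14*b^2 - 73*b - 15*z^2 + z*(-11*b - 30) + 45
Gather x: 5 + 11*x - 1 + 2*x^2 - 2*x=2*x^2 + 9*x + 4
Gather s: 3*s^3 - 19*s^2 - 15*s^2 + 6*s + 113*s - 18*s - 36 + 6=3*s^3 - 34*s^2 + 101*s - 30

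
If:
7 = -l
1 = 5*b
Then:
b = 1/5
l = -7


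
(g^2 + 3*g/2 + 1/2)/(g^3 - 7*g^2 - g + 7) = (g + 1/2)/(g^2 - 8*g + 7)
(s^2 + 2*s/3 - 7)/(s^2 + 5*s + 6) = (s - 7/3)/(s + 2)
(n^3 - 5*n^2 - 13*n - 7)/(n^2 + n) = n - 6 - 7/n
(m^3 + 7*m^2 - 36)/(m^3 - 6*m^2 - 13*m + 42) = (m + 6)/(m - 7)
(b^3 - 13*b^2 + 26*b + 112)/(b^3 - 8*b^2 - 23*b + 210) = (b^2 - 6*b - 16)/(b^2 - b - 30)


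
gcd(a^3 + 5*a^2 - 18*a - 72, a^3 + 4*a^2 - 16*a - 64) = a - 4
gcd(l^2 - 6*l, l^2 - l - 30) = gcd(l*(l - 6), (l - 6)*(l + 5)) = l - 6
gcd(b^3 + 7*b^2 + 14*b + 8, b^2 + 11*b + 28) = b + 4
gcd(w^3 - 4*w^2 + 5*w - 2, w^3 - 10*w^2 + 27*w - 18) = w - 1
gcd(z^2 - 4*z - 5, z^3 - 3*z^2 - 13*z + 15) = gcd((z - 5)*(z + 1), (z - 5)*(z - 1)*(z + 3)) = z - 5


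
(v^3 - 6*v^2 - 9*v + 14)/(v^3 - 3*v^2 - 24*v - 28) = (v - 1)/(v + 2)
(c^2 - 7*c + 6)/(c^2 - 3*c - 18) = (c - 1)/(c + 3)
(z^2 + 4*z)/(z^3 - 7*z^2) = (z + 4)/(z*(z - 7))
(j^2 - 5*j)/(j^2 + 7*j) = (j - 5)/(j + 7)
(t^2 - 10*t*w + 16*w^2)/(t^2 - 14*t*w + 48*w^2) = (t - 2*w)/(t - 6*w)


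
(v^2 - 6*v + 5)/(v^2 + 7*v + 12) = (v^2 - 6*v + 5)/(v^2 + 7*v + 12)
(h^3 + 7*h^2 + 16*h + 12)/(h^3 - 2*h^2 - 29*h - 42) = (h + 2)/(h - 7)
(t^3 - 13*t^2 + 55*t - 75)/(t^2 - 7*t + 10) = (t^2 - 8*t + 15)/(t - 2)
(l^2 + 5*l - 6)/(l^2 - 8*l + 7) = (l + 6)/(l - 7)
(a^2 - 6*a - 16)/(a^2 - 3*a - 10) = (a - 8)/(a - 5)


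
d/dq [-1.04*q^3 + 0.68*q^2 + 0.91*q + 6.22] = -3.12*q^2 + 1.36*q + 0.91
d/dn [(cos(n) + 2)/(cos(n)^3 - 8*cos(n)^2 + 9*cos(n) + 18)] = 2*(cos(n)^2 - cos(n) - 16)*sin(n)*cos(n)/((cos(n) - 6)^2*(cos(n) - 3)^2*(cos(n) + 1)^2)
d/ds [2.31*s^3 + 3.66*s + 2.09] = 6.93*s^2 + 3.66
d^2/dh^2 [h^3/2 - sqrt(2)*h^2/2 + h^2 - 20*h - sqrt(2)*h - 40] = 3*h - sqrt(2) + 2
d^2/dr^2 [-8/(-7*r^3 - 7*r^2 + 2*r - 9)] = 16*(-7*(3*r + 1)*(7*r^3 + 7*r^2 - 2*r + 9) + (21*r^2 + 14*r - 2)^2)/(7*r^3 + 7*r^2 - 2*r + 9)^3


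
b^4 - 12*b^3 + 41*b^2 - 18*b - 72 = (b - 6)*(b - 4)*(b - 3)*(b + 1)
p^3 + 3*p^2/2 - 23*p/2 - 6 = (p - 3)*(p + 1/2)*(p + 4)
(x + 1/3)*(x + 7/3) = x^2 + 8*x/3 + 7/9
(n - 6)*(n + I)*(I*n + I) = I*n^3 - n^2 - 5*I*n^2 + 5*n - 6*I*n + 6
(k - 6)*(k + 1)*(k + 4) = k^3 - k^2 - 26*k - 24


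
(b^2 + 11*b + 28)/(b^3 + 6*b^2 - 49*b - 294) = (b + 4)/(b^2 - b - 42)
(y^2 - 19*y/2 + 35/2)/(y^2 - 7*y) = (y - 5/2)/y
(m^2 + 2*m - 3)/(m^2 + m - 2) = (m + 3)/(m + 2)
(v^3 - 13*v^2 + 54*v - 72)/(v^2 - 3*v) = v - 10 + 24/v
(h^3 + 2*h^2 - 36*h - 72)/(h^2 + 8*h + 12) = h - 6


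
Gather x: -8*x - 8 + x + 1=-7*x - 7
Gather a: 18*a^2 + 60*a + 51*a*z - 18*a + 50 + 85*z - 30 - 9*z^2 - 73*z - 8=18*a^2 + a*(51*z + 42) - 9*z^2 + 12*z + 12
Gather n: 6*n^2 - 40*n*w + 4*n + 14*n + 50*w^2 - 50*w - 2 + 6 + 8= 6*n^2 + n*(18 - 40*w) + 50*w^2 - 50*w + 12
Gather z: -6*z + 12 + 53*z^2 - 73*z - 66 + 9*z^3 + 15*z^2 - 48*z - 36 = 9*z^3 + 68*z^2 - 127*z - 90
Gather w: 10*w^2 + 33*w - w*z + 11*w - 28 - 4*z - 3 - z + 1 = 10*w^2 + w*(44 - z) - 5*z - 30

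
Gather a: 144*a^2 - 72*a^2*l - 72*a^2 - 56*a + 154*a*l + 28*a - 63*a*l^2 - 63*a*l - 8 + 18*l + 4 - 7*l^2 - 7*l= a^2*(72 - 72*l) + a*(-63*l^2 + 91*l - 28) - 7*l^2 + 11*l - 4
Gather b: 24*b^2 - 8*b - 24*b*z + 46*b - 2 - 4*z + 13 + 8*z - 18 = 24*b^2 + b*(38 - 24*z) + 4*z - 7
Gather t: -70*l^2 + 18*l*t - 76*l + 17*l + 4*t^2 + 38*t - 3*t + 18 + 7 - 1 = -70*l^2 - 59*l + 4*t^2 + t*(18*l + 35) + 24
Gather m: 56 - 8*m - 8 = 48 - 8*m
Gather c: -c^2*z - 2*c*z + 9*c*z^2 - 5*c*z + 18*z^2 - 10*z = -c^2*z + c*(9*z^2 - 7*z) + 18*z^2 - 10*z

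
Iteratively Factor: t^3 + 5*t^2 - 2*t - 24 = (t - 2)*(t^2 + 7*t + 12) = (t - 2)*(t + 3)*(t + 4)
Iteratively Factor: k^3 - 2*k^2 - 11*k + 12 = (k - 4)*(k^2 + 2*k - 3) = (k - 4)*(k + 3)*(k - 1)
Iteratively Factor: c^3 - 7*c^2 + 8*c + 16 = (c - 4)*(c^2 - 3*c - 4) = (c - 4)^2*(c + 1)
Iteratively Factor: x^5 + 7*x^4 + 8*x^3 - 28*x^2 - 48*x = (x + 2)*(x^4 + 5*x^3 - 2*x^2 - 24*x) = (x + 2)*(x + 3)*(x^3 + 2*x^2 - 8*x) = x*(x + 2)*(x + 3)*(x^2 + 2*x - 8) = x*(x - 2)*(x + 2)*(x + 3)*(x + 4)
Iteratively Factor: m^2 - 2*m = (m)*(m - 2)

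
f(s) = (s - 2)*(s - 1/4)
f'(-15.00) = -32.25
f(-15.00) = 259.25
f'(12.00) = 21.75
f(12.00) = 117.50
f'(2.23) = 2.21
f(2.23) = 0.46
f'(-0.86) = -3.97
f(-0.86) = 3.17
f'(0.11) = -2.03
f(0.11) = 0.26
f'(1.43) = 0.61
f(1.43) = -0.67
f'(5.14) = 8.03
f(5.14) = 15.35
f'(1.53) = 0.81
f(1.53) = -0.60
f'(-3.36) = -8.97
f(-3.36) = 19.35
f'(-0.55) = -3.35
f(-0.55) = 2.04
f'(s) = 2*s - 9/4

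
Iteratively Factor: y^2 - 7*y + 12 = (y - 4)*(y - 3)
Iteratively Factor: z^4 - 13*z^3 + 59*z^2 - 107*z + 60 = (z - 5)*(z^3 - 8*z^2 + 19*z - 12) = (z - 5)*(z - 3)*(z^2 - 5*z + 4) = (z - 5)*(z - 3)*(z - 1)*(z - 4)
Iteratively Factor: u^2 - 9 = (u - 3)*(u + 3)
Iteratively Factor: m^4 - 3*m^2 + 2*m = (m)*(m^3 - 3*m + 2) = m*(m + 2)*(m^2 - 2*m + 1) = m*(m - 1)*(m + 2)*(m - 1)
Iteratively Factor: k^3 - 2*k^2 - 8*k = (k - 4)*(k^2 + 2*k) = (k - 4)*(k + 2)*(k)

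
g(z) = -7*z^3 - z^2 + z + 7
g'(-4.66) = -445.71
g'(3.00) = -194.00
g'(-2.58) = -133.62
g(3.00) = -188.00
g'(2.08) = -94.01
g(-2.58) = 117.98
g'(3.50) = -263.25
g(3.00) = -188.00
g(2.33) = -84.64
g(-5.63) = 1218.85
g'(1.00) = -22.00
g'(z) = -21*z^2 - 2*z + 1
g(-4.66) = 688.99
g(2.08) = -58.24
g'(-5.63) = -653.37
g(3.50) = -301.88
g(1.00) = 0.00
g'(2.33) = -117.67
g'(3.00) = -194.00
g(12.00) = -12221.00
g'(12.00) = -3047.00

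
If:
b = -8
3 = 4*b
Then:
No Solution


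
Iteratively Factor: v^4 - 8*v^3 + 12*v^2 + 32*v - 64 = (v - 2)*(v^3 - 6*v^2 + 32) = (v - 4)*(v - 2)*(v^2 - 2*v - 8) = (v - 4)^2*(v - 2)*(v + 2)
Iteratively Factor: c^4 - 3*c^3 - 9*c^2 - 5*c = (c + 1)*(c^3 - 4*c^2 - 5*c) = (c - 5)*(c + 1)*(c^2 + c) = c*(c - 5)*(c + 1)*(c + 1)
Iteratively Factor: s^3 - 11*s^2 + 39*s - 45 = (s - 3)*(s^2 - 8*s + 15) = (s - 3)^2*(s - 5)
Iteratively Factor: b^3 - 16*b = (b)*(b^2 - 16) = b*(b + 4)*(b - 4)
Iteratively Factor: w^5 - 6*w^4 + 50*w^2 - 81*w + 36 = (w - 1)*(w^4 - 5*w^3 - 5*w^2 + 45*w - 36) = (w - 1)^2*(w^3 - 4*w^2 - 9*w + 36) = (w - 4)*(w - 1)^2*(w^2 - 9) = (w - 4)*(w - 1)^2*(w + 3)*(w - 3)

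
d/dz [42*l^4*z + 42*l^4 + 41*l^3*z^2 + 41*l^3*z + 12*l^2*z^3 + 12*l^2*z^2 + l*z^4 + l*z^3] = l*(42*l^3 + 82*l^2*z + 41*l^2 + 36*l*z^2 + 24*l*z + 4*z^3 + 3*z^2)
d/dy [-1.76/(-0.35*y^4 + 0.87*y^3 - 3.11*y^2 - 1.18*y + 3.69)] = (-2.464*y^3 + 4.5936*y^2 - 10.9472*y - 2.0768)/(0.35*y^4 - 0.87*y^3 + 3.11*y^2 + 1.18*y - 3.69)^2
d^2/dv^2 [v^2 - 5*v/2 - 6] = 2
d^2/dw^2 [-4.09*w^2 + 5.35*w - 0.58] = -8.18000000000000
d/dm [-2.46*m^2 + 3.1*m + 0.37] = 3.1 - 4.92*m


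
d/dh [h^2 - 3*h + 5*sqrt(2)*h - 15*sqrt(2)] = 2*h - 3 + 5*sqrt(2)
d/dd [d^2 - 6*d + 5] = 2*d - 6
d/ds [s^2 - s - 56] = 2*s - 1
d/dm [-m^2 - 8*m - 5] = -2*m - 8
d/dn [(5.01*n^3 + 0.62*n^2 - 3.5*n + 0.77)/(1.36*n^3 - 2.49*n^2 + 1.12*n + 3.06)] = (-13.3181*n^4 + 20.7424*n^3 + 34.8296*n^2 + 7.629*n - 11.5724)/(1.8496*n^6 - 6.7728*n^5 + 9.2465*n^4 + 2.7456*n^3 - 13.9844*n^2 + 6.8544*n + 9.3636)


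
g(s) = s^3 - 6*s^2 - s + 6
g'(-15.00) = 854.00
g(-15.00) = -4704.00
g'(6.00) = 35.00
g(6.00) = 0.00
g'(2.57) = -12.03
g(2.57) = -19.22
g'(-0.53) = 6.20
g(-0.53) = 4.70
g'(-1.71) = 28.29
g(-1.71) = -14.83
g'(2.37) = -12.59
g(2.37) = -16.76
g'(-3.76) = 86.53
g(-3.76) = -128.22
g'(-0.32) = 3.15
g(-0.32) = 5.67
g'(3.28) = -8.08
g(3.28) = -26.54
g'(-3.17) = 67.19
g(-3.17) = -82.98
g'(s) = 3*s^2 - 12*s - 1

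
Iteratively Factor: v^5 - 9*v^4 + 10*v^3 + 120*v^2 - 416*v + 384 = (v - 4)*(v^4 - 5*v^3 - 10*v^2 + 80*v - 96) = (v - 4)*(v + 4)*(v^3 - 9*v^2 + 26*v - 24) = (v - 4)*(v - 3)*(v + 4)*(v^2 - 6*v + 8) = (v - 4)*(v - 3)*(v - 2)*(v + 4)*(v - 4)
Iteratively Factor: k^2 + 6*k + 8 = (k + 4)*(k + 2)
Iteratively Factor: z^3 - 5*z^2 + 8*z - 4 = (z - 1)*(z^2 - 4*z + 4) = (z - 2)*(z - 1)*(z - 2)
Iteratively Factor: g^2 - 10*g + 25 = (g - 5)*(g - 5)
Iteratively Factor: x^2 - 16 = (x + 4)*(x - 4)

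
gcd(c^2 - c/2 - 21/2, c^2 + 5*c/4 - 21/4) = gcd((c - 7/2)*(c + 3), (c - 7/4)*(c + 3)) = c + 3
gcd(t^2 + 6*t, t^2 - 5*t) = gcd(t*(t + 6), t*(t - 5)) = t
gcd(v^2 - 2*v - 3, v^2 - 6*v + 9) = v - 3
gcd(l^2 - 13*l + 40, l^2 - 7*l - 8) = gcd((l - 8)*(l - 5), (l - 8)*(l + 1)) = l - 8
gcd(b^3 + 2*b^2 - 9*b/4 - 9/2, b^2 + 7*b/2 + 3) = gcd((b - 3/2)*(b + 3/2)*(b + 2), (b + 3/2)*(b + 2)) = b^2 + 7*b/2 + 3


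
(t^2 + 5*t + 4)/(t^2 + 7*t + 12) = (t + 1)/(t + 3)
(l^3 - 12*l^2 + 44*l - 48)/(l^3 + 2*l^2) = (l^3 - 12*l^2 + 44*l - 48)/(l^2*(l + 2))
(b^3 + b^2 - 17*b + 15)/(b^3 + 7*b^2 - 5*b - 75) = (b - 1)/(b + 5)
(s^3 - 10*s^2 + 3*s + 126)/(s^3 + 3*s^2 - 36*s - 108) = (s - 7)/(s + 6)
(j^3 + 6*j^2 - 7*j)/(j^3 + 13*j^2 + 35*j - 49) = j/(j + 7)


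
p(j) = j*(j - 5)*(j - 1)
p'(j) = j*(j - 5) + j*(j - 1) + (j - 5)*(j - 1) = 3*j^2 - 12*j + 5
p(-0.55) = -4.73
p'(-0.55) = 12.51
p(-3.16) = -107.27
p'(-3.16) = 72.88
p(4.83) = -3.14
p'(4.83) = 17.03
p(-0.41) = -3.13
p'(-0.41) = 10.42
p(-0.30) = -2.07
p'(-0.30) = 8.87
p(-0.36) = -2.62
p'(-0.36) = 9.71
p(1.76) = -4.33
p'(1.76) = -6.83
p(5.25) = 5.58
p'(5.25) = 24.69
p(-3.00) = -96.00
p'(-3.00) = 68.00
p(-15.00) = -4800.00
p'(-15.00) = 860.00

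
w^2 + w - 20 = (w - 4)*(w + 5)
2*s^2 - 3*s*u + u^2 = (-2*s + u)*(-s + u)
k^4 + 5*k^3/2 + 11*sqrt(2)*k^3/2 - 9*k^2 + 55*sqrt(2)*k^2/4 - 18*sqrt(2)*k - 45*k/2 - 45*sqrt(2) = (k + 5/2)*(k - 3*sqrt(2)/2)*(k + sqrt(2))*(k + 6*sqrt(2))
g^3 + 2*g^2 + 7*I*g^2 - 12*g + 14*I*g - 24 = (g + 2)*(g + 3*I)*(g + 4*I)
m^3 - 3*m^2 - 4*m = m*(m - 4)*(m + 1)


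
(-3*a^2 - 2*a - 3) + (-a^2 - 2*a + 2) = -4*a^2 - 4*a - 1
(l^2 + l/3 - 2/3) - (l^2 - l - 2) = 4*l/3 + 4/3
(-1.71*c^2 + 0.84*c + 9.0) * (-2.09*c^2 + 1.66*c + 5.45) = 3.5739*c^4 - 4.5942*c^3 - 26.7351*c^2 + 19.518*c + 49.05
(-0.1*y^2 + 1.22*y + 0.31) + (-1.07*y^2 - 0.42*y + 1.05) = -1.17*y^2 + 0.8*y + 1.36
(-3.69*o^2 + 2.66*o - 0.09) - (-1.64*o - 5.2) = -3.69*o^2 + 4.3*o + 5.11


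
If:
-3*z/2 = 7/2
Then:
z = -7/3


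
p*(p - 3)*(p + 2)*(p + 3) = p^4 + 2*p^3 - 9*p^2 - 18*p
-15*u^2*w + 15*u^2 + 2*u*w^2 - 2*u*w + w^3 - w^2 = (-3*u + w)*(5*u + w)*(w - 1)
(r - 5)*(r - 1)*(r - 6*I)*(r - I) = r^4 - 6*r^3 - 7*I*r^3 - r^2 + 42*I*r^2 + 36*r - 35*I*r - 30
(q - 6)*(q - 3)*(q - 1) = q^3 - 10*q^2 + 27*q - 18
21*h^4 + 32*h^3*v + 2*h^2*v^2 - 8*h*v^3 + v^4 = (-7*h + v)*(-3*h + v)*(h + v)^2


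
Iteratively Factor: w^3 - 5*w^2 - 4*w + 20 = (w - 2)*(w^2 - 3*w - 10) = (w - 2)*(w + 2)*(w - 5)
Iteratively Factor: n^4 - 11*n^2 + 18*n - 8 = (n - 1)*(n^3 + n^2 - 10*n + 8) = (n - 1)^2*(n^2 + 2*n - 8) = (n - 2)*(n - 1)^2*(n + 4)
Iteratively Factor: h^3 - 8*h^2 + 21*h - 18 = (h - 3)*(h^2 - 5*h + 6) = (h - 3)^2*(h - 2)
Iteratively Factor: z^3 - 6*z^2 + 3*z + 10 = (z + 1)*(z^2 - 7*z + 10) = (z - 5)*(z + 1)*(z - 2)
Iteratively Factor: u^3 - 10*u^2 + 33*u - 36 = (u - 3)*(u^2 - 7*u + 12) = (u - 3)^2*(u - 4)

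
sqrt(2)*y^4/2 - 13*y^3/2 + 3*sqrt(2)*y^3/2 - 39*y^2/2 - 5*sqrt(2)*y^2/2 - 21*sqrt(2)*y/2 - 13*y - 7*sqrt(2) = (y + 1)*(y - 7*sqrt(2))*(y + sqrt(2)/2)*(sqrt(2)*y/2 + sqrt(2))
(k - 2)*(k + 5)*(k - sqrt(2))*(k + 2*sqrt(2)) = k^4 + sqrt(2)*k^3 + 3*k^3 - 14*k^2 + 3*sqrt(2)*k^2 - 10*sqrt(2)*k - 12*k + 40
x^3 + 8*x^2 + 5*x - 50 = (x - 2)*(x + 5)^2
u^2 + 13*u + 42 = (u + 6)*(u + 7)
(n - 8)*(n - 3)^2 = n^3 - 14*n^2 + 57*n - 72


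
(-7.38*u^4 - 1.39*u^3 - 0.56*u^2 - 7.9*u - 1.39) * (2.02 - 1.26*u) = 9.2988*u^5 - 13.1562*u^4 - 2.1022*u^3 + 8.8228*u^2 - 14.2066*u - 2.8078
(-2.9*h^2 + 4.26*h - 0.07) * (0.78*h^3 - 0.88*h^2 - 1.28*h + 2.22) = -2.262*h^5 + 5.8748*h^4 - 0.0914000000000001*h^3 - 11.8292*h^2 + 9.5468*h - 0.1554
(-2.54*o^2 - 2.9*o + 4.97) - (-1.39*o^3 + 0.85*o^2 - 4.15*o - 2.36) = 1.39*o^3 - 3.39*o^2 + 1.25*o + 7.33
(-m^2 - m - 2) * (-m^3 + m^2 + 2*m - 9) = m^5 - m^3 + 5*m^2 + 5*m + 18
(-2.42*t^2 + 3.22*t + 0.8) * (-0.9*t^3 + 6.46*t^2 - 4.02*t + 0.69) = 2.178*t^5 - 18.5312*t^4 + 29.8096*t^3 - 9.4462*t^2 - 0.9942*t + 0.552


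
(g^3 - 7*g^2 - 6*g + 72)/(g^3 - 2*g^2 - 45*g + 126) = (g^2 - g - 12)/(g^2 + 4*g - 21)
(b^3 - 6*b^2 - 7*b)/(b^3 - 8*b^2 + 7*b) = (b + 1)/(b - 1)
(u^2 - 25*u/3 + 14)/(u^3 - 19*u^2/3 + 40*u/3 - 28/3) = (u - 6)/(u^2 - 4*u + 4)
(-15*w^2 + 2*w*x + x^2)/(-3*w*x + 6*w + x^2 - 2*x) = (5*w + x)/(x - 2)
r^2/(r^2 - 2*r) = r/(r - 2)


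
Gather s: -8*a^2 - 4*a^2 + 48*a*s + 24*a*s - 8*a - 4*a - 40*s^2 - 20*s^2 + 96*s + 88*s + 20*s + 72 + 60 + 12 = -12*a^2 - 12*a - 60*s^2 + s*(72*a + 204) + 144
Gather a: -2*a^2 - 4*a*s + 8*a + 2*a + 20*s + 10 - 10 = -2*a^2 + a*(10 - 4*s) + 20*s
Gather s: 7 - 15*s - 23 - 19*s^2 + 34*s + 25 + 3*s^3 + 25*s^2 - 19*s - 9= 3*s^3 + 6*s^2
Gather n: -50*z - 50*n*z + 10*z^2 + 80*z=-50*n*z + 10*z^2 + 30*z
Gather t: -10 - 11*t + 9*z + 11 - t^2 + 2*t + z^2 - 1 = -t^2 - 9*t + z^2 + 9*z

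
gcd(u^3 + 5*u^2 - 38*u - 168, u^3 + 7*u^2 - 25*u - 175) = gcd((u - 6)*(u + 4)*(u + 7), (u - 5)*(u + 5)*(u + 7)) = u + 7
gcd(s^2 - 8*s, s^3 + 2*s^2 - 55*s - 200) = s - 8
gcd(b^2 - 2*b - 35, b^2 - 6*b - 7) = b - 7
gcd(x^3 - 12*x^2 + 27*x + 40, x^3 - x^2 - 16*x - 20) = x - 5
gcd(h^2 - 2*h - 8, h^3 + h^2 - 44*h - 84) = h + 2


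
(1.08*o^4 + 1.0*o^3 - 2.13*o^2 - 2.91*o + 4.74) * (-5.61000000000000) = -6.0588*o^4 - 5.61*o^3 + 11.9493*o^2 + 16.3251*o - 26.5914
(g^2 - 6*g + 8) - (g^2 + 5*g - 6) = 14 - 11*g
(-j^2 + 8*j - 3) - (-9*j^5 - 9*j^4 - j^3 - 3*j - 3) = 9*j^5 + 9*j^4 + j^3 - j^2 + 11*j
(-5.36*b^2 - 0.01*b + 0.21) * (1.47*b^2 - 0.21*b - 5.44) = -7.8792*b^4 + 1.1109*b^3 + 29.4692*b^2 + 0.0103*b - 1.1424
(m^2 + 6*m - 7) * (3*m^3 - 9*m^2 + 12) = 3*m^5 + 9*m^4 - 75*m^3 + 75*m^2 + 72*m - 84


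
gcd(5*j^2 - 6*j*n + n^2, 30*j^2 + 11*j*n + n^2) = 1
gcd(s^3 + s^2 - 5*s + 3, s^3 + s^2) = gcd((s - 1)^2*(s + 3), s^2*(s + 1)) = 1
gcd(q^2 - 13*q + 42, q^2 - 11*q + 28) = q - 7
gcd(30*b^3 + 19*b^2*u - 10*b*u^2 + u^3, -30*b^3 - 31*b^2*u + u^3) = -6*b^2 - 5*b*u + u^2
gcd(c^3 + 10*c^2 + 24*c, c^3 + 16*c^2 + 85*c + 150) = c + 6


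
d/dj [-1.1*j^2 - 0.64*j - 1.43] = -2.2*j - 0.64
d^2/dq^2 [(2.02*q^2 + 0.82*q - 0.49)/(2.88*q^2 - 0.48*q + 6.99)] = (19.187712*q^3 - 268.37568*q^2 - 94.981248*q + 222.400116)/(23.887872*q^6 - 11.943936*q^5 + 175.924224*q^4 - 58.088448*q^3 + 426.982752*q^2 - 70.358544*q + 341.532099)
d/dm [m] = 1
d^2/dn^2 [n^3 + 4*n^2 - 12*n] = 6*n + 8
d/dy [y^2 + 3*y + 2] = 2*y + 3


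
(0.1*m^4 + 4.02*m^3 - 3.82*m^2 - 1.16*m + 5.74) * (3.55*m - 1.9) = 0.355*m^5 + 14.081*m^4 - 21.199*m^3 + 3.14*m^2 + 22.581*m - 10.906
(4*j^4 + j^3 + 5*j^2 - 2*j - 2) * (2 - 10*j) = -40*j^5 - 2*j^4 - 48*j^3 + 30*j^2 + 16*j - 4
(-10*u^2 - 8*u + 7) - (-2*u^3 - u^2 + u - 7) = 2*u^3 - 9*u^2 - 9*u + 14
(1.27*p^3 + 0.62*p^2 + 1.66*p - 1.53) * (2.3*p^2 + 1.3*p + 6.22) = 2.921*p^5 + 3.077*p^4 + 12.5234*p^3 + 2.4954*p^2 + 8.3362*p - 9.5166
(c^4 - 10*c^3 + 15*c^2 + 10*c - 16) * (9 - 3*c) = -3*c^5 + 39*c^4 - 135*c^3 + 105*c^2 + 138*c - 144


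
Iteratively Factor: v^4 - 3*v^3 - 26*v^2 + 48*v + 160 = (v + 4)*(v^3 - 7*v^2 + 2*v + 40) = (v - 5)*(v + 4)*(v^2 - 2*v - 8) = (v - 5)*(v + 2)*(v + 4)*(v - 4)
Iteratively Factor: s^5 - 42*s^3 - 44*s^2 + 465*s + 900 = (s + 3)*(s^4 - 3*s^3 - 33*s^2 + 55*s + 300) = (s + 3)*(s + 4)*(s^3 - 7*s^2 - 5*s + 75) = (s - 5)*(s + 3)*(s + 4)*(s^2 - 2*s - 15) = (s - 5)^2*(s + 3)*(s + 4)*(s + 3)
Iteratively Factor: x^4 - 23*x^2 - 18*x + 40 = (x - 1)*(x^3 + x^2 - 22*x - 40) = (x - 1)*(x + 4)*(x^2 - 3*x - 10) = (x - 1)*(x + 2)*(x + 4)*(x - 5)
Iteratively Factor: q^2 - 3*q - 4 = (q + 1)*(q - 4)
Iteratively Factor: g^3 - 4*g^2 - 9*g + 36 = (g - 4)*(g^2 - 9) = (g - 4)*(g - 3)*(g + 3)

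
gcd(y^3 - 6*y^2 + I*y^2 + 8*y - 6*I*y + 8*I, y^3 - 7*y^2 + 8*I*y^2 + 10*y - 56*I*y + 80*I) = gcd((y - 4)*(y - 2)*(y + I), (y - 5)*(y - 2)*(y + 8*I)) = y - 2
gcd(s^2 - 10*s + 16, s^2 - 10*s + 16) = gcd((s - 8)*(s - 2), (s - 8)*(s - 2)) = s^2 - 10*s + 16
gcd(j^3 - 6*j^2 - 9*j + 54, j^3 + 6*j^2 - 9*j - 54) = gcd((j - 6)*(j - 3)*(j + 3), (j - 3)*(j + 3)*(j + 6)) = j^2 - 9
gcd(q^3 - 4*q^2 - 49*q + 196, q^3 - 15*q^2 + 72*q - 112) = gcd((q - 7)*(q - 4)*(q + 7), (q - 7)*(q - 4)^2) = q^2 - 11*q + 28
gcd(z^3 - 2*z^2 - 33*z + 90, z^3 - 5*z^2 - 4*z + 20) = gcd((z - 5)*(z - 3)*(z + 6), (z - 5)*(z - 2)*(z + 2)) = z - 5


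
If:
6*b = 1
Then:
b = 1/6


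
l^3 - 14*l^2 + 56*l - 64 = (l - 8)*(l - 4)*(l - 2)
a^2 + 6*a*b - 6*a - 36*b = (a - 6)*(a + 6*b)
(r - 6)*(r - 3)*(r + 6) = r^3 - 3*r^2 - 36*r + 108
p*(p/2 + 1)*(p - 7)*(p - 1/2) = p^4/2 - 11*p^3/4 - 23*p^2/4 + 7*p/2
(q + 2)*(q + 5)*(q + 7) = q^3 + 14*q^2 + 59*q + 70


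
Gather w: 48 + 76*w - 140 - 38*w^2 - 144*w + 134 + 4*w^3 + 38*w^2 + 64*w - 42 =4*w^3 - 4*w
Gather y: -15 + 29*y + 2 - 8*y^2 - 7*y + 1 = -8*y^2 + 22*y - 12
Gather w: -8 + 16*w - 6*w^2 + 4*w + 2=-6*w^2 + 20*w - 6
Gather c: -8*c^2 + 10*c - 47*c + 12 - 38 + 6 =-8*c^2 - 37*c - 20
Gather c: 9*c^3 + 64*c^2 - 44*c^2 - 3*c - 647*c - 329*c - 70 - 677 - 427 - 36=9*c^3 + 20*c^2 - 979*c - 1210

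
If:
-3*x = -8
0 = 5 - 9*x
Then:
No Solution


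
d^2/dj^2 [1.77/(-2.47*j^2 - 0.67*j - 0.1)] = (21.597186*j^2 + 5.858346*j - 1.77*(4.94*j + 0.67)*(9.88*j + 1.34) + 0.87438)/(2.47*j^2 + 0.67*j + 0.1)^3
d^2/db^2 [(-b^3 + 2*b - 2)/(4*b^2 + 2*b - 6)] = (b^3 - 15*b^2 - 3*b - 8)/(8*b^6 + 12*b^5 - 30*b^4 - 35*b^3 + 45*b^2 + 27*b - 27)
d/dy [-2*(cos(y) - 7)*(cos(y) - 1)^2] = 6*(cos(y) - 5)*(cos(y) - 1)*sin(y)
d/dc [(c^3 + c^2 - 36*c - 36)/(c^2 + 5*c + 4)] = (c^2 + 8*c + 36)/(c^2 + 8*c + 16)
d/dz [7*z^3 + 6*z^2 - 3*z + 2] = 21*z^2 + 12*z - 3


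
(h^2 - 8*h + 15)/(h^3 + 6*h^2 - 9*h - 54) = (h - 5)/(h^2 + 9*h + 18)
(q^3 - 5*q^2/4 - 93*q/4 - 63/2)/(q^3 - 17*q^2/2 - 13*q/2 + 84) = (4*q^2 - 17*q - 42)/(2*(2*q^2 - 23*q + 56))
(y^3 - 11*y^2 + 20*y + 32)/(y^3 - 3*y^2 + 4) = (y^2 - 12*y + 32)/(y^2 - 4*y + 4)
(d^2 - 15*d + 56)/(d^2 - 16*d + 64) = (d - 7)/(d - 8)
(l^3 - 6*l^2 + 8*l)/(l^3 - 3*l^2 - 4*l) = (l - 2)/(l + 1)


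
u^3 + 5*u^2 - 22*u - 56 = (u - 4)*(u + 2)*(u + 7)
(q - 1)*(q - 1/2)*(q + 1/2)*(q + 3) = q^4 + 2*q^3 - 13*q^2/4 - q/2 + 3/4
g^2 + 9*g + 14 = (g + 2)*(g + 7)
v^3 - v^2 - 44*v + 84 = (v - 6)*(v - 2)*(v + 7)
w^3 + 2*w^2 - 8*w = w*(w - 2)*(w + 4)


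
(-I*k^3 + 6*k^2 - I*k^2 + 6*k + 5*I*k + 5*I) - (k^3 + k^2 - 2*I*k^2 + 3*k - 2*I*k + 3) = -k^3 - I*k^3 + 5*k^2 + I*k^2 + 3*k + 7*I*k - 3 + 5*I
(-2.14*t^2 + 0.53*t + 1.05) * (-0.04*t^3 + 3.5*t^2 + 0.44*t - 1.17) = 0.0856*t^5 - 7.5112*t^4 + 0.8714*t^3 + 6.412*t^2 - 0.1581*t - 1.2285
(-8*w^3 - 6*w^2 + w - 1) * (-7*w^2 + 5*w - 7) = 56*w^5 + 2*w^4 + 19*w^3 + 54*w^2 - 12*w + 7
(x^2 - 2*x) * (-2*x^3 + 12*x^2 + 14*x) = -2*x^5 + 16*x^4 - 10*x^3 - 28*x^2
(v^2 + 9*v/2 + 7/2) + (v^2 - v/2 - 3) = 2*v^2 + 4*v + 1/2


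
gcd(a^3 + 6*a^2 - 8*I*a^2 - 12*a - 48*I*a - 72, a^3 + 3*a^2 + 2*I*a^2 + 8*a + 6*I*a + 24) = a - 2*I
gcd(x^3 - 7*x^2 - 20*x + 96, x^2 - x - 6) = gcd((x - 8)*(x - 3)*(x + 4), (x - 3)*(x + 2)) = x - 3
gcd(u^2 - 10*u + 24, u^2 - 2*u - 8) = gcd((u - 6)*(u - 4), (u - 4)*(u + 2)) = u - 4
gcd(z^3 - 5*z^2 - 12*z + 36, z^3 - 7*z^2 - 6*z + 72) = z^2 - 3*z - 18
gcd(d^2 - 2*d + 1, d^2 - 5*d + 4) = d - 1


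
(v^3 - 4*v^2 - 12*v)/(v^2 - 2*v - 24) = v*(v + 2)/(v + 4)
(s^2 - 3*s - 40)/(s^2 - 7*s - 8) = (s + 5)/(s + 1)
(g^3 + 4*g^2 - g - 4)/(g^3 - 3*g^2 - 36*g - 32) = (g - 1)/(g - 8)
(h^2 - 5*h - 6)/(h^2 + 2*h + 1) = (h - 6)/(h + 1)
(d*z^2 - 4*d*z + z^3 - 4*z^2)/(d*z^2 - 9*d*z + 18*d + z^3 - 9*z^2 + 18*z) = z*(z - 4)/(z^2 - 9*z + 18)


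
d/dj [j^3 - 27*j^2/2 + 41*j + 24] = 3*j^2 - 27*j + 41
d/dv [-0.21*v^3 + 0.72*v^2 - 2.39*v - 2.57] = -0.63*v^2 + 1.44*v - 2.39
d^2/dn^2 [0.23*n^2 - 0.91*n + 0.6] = 0.460000000000000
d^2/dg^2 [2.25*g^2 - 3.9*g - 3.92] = 4.50000000000000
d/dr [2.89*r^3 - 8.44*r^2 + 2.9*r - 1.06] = 8.67*r^2 - 16.88*r + 2.9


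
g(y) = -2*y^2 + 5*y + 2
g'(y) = 5 - 4*y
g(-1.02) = -5.18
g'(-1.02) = 9.08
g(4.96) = -22.40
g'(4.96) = -14.84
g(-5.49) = -85.73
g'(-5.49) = 26.96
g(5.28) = -27.36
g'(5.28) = -16.12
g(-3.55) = -40.96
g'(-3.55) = 19.20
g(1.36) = 5.10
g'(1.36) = -0.44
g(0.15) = 2.70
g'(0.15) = 4.40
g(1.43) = 5.06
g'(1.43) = -0.72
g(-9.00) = -205.00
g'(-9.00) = 41.00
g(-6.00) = -100.00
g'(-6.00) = 29.00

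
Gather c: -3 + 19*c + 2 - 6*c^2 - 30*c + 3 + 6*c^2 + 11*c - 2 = 0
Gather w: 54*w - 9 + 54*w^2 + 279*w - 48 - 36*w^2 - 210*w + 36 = 18*w^2 + 123*w - 21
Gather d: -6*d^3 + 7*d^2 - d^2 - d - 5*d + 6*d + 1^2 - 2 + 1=-6*d^3 + 6*d^2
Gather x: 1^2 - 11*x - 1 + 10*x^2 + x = 10*x^2 - 10*x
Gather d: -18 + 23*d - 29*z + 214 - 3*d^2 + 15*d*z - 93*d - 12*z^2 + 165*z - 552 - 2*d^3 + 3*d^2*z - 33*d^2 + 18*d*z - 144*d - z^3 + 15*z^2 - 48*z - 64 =-2*d^3 + d^2*(3*z - 36) + d*(33*z - 214) - z^3 + 3*z^2 + 88*z - 420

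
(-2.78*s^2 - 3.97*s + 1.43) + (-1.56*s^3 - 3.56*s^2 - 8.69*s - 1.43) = -1.56*s^3 - 6.34*s^2 - 12.66*s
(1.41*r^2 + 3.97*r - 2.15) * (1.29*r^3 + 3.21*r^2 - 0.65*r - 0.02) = 1.8189*r^5 + 9.6474*r^4 + 9.0537*r^3 - 9.5102*r^2 + 1.3181*r + 0.043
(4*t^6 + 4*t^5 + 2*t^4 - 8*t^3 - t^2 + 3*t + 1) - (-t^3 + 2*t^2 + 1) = 4*t^6 + 4*t^5 + 2*t^4 - 7*t^3 - 3*t^2 + 3*t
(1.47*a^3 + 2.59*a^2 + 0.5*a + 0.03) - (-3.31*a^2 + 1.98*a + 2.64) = 1.47*a^3 + 5.9*a^2 - 1.48*a - 2.61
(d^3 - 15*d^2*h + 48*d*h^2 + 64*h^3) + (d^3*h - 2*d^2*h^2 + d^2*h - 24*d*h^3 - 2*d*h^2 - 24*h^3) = d^3*h + d^3 - 2*d^2*h^2 - 14*d^2*h - 24*d*h^3 + 46*d*h^2 + 40*h^3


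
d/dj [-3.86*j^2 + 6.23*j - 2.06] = 6.23 - 7.72*j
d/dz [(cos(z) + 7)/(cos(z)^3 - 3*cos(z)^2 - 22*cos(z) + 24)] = (-81*cos(z)/2 + 9*cos(2*z) + cos(3*z)/2 - 169)*sin(z)/(cos(z)^3 - 3*cos(z)^2 - 22*cos(z) + 24)^2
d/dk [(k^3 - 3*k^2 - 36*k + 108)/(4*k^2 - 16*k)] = (k^4 - 8*k^3 + 48*k^2 - 216*k + 432)/(4*k^2*(k^2 - 8*k + 16))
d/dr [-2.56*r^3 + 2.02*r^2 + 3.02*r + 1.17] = -7.68*r^2 + 4.04*r + 3.02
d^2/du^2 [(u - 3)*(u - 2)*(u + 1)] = 6*u - 8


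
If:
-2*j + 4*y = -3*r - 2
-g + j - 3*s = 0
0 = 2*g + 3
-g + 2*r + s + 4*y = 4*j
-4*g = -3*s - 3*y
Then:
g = -3/2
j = -24/25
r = 8/5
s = 9/50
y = -109/50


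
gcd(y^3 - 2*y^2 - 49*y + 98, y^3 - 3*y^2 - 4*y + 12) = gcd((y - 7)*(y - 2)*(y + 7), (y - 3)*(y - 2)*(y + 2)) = y - 2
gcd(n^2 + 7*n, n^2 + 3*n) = n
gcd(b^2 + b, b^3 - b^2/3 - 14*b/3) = b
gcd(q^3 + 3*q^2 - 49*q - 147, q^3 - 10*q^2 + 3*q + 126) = q^2 - 4*q - 21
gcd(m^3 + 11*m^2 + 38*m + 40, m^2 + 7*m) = 1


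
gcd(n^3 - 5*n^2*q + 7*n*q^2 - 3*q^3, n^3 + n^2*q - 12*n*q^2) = -n + 3*q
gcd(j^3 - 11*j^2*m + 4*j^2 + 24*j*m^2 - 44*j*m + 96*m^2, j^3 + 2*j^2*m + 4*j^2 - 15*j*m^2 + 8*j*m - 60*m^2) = j^2 - 3*j*m + 4*j - 12*m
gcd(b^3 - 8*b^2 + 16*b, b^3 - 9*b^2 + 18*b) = b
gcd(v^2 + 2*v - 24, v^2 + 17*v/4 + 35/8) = 1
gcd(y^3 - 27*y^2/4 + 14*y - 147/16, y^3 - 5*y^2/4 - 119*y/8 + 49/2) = y^2 - 21*y/4 + 49/8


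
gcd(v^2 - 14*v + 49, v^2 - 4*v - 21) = v - 7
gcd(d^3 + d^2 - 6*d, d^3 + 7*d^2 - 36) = d^2 + d - 6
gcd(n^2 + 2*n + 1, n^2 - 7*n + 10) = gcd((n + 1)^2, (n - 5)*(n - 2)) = 1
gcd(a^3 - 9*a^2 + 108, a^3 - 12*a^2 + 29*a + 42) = a - 6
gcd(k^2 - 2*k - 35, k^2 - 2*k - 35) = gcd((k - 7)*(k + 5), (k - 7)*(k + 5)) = k^2 - 2*k - 35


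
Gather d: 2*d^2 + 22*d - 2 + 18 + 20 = 2*d^2 + 22*d + 36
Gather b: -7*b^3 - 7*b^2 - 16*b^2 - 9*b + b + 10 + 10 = -7*b^3 - 23*b^2 - 8*b + 20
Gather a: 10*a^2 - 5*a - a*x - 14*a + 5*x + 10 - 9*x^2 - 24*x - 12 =10*a^2 + a*(-x - 19) - 9*x^2 - 19*x - 2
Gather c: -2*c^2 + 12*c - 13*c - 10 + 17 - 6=-2*c^2 - c + 1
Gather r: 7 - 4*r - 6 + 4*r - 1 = 0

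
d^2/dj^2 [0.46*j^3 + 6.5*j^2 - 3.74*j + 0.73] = 2.76*j + 13.0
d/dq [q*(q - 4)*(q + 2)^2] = 4*q^3 - 24*q - 16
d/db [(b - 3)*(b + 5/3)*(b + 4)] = 3*b^2 + 16*b/3 - 31/3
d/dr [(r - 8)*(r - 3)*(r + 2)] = 3*r^2 - 18*r + 2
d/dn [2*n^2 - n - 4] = 4*n - 1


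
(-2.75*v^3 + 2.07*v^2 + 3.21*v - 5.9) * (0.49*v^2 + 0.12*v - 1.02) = -1.3475*v^5 + 0.6843*v^4 + 4.6263*v^3 - 4.6172*v^2 - 3.9822*v + 6.018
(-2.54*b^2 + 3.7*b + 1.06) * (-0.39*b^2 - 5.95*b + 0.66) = 0.9906*b^4 + 13.67*b^3 - 24.1048*b^2 - 3.865*b + 0.6996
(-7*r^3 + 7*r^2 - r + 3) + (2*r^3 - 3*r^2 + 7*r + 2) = -5*r^3 + 4*r^2 + 6*r + 5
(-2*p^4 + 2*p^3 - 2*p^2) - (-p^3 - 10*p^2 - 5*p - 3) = -2*p^4 + 3*p^3 + 8*p^2 + 5*p + 3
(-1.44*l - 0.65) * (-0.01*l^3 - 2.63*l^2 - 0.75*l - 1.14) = 0.0144*l^4 + 3.7937*l^3 + 2.7895*l^2 + 2.1291*l + 0.741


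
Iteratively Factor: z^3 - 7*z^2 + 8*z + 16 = (z - 4)*(z^2 - 3*z - 4) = (z - 4)^2*(z + 1)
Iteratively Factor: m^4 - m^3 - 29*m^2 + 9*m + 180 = (m + 4)*(m^3 - 5*m^2 - 9*m + 45) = (m + 3)*(m + 4)*(m^2 - 8*m + 15) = (m - 3)*(m + 3)*(m + 4)*(m - 5)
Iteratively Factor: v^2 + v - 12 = (v + 4)*(v - 3)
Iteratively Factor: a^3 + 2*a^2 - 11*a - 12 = (a - 3)*(a^2 + 5*a + 4) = (a - 3)*(a + 4)*(a + 1)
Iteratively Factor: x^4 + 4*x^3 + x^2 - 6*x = (x)*(x^3 + 4*x^2 + x - 6) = x*(x + 3)*(x^2 + x - 2) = x*(x - 1)*(x + 3)*(x + 2)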